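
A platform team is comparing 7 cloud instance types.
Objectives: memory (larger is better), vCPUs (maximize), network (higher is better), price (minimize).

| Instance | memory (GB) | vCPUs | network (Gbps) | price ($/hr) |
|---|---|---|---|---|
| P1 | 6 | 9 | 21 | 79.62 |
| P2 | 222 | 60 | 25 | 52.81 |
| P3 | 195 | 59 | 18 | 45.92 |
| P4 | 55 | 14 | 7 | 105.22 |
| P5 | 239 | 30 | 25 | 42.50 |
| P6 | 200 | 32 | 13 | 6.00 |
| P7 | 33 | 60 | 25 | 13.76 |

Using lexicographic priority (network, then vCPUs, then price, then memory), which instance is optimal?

First maximize network: best is 25, kept {P2, P5, P7}.
Then maximize vCPUs: best is 60, kept {P2, P7}.
Then minimize price: best is 13.76, kept {P7}.

P7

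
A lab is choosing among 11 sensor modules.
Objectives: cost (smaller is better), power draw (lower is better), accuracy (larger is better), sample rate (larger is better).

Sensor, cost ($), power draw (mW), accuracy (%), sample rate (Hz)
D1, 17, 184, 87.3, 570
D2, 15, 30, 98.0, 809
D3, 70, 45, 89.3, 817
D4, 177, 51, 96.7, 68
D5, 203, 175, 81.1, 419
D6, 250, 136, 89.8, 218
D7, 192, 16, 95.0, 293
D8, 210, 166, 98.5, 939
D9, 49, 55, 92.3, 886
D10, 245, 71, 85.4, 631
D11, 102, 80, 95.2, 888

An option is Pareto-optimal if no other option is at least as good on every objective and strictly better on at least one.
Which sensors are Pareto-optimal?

D2, D3, D7, D8, D9, D11

D1: dominated by D2 (cost 15≤17, power draw 30≤184, accuracy 98.0≥87.3, sample rate 809≥570).
D2: not dominated (best cost).
D3: not dominated.
D4: dominated by D2 (cost 15≤177, power draw 30≤51, accuracy 98.0≥96.7, sample rate 809≥68).
D5: dominated by D2 (cost 15≤203, power draw 30≤175, accuracy 98.0≥81.1, sample rate 809≥419).
D6: dominated by D2 (cost 15≤250, power draw 30≤136, accuracy 98.0≥89.8, sample rate 809≥218).
D7: not dominated (best power draw).
D8: not dominated (best accuracy).
D9: not dominated.
D10: dominated by D2 (cost 15≤245, power draw 30≤71, accuracy 98.0≥85.4, sample rate 809≥631).
D11: not dominated.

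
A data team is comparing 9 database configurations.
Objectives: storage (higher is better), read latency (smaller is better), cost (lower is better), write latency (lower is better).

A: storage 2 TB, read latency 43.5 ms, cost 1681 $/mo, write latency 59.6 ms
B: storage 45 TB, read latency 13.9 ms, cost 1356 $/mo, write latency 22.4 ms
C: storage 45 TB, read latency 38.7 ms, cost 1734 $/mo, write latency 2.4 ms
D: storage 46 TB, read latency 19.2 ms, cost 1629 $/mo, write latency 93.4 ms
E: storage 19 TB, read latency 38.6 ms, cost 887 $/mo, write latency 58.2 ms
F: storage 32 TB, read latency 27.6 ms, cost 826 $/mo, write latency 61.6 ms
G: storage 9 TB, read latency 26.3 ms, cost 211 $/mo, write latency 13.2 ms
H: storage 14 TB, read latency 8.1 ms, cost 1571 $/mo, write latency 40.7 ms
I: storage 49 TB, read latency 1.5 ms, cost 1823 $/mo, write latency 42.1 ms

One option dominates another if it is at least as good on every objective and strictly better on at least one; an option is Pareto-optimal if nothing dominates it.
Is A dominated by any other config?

B vs A: storage 45≥2, read latency 13.9≤43.5, cost 1356≤1681, write latency 22.4≤59.6 — B is at least as good on every objective and strictly better on at least one, so B dominates A.

Yes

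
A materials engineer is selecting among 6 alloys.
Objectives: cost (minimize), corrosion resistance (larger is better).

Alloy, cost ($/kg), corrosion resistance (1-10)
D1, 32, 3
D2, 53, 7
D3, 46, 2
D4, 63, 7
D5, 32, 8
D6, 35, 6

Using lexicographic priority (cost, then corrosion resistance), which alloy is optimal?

D5

First minimize cost: best is 32, kept {D1, D5}.
Then maximize corrosion resistance: best is 8, kept {D5}.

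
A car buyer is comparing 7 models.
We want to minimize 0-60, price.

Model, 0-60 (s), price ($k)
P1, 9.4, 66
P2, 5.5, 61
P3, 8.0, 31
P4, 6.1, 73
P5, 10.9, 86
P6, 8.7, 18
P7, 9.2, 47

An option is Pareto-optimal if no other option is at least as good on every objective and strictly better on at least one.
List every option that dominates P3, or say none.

none

P1: worse on 0-60 (9.4 vs 8.0).
P2: worse on price (61 vs 31).
P4: worse on price (73 vs 31).
P5: worse on 0-60 (10.9 vs 8.0).
P6: worse on 0-60 (8.7 vs 8.0).
P7: worse on 0-60 (9.2 vs 8.0).
No option dominates P3.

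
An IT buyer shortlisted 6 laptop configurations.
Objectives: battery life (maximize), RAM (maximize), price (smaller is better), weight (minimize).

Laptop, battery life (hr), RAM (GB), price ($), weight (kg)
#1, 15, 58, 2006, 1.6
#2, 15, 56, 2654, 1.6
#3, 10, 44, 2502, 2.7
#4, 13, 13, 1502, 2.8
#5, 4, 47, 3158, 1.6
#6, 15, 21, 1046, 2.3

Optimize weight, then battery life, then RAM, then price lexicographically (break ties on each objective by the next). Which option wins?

First minimize weight: best is 1.6, kept {#1, #2, #5}.
Then maximize battery life: best is 15, kept {#1, #2}.
Then maximize RAM: best is 58, kept {#1}.

#1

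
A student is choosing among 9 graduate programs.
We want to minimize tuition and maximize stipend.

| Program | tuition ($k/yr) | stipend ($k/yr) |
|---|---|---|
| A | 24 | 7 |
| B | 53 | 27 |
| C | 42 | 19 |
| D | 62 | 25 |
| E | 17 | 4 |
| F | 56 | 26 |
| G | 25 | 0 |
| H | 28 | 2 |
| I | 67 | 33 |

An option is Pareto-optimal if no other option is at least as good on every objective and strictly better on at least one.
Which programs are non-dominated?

A, B, C, E, I

A: not dominated.
B: not dominated.
C: not dominated.
D: dominated by B (tuition 53≤62, stipend 27≥25).
E: not dominated (best tuition).
F: dominated by B (tuition 53≤56, stipend 27≥26).
G: dominated by A (tuition 24≤25, stipend 7≥0).
H: dominated by A (tuition 24≤28, stipend 7≥2).
I: not dominated (best stipend).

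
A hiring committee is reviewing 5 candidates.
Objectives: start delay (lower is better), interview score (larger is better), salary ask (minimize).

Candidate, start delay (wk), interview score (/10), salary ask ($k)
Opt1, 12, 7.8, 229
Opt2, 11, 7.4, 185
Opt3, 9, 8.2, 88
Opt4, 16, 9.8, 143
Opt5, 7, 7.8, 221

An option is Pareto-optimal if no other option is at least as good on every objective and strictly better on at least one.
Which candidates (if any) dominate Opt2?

Opt3

Opt3: start delay 9≤11, interview score 8.2≥7.4, salary ask 88≤185 — dominates Opt2.
Others (Opt1, Opt4, Opt5) are each worse than Opt2 on at least one objective.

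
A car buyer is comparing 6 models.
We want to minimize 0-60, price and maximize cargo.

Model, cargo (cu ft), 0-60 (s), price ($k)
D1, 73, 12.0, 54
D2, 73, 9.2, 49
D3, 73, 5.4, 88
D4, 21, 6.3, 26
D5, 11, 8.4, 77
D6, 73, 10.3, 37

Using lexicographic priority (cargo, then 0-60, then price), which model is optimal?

First maximize cargo: best is 73, kept {D1, D2, D3, D6}.
Then minimize 0-60: best is 5.4, kept {D3}.

D3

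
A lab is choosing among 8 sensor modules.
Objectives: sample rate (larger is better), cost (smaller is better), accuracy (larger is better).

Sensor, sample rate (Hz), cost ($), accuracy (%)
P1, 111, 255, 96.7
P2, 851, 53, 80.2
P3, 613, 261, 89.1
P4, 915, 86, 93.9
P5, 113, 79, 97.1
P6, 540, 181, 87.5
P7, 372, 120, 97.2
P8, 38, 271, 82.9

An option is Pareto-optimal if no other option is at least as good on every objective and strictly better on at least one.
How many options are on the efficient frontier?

4

P1: dominated by P5 (sample rate 113≥111, cost 79≤255, accuracy 97.1≥96.7).
P2: not dominated (best cost).
P3: dominated by P4 (sample rate 915≥613, cost 86≤261, accuracy 93.9≥89.1).
P4: not dominated (best sample rate).
P5: not dominated.
P6: dominated by P4 (sample rate 915≥540, cost 86≤181, accuracy 93.9≥87.5).
P7: not dominated (best accuracy).
P8: dominated by P1 (sample rate 111≥38, cost 255≤271, accuracy 96.7≥82.9).
Pareto-optimal: P2, P4, P5, P7 → 4.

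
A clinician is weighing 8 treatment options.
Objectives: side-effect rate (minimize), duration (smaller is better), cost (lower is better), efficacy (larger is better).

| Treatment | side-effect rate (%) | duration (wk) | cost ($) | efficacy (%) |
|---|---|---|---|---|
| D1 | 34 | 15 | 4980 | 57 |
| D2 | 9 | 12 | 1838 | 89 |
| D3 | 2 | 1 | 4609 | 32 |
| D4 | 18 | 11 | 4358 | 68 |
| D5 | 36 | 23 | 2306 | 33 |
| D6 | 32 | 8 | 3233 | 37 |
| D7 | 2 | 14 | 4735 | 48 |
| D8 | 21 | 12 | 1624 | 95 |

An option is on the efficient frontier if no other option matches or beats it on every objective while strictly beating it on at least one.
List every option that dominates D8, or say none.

D1: worse on side-effect rate (34 vs 21).
D2: worse on cost (1838 vs 1624).
D3: worse on cost (4609 vs 1624).
D4: worse on cost (4358 vs 1624).
D5: worse on side-effect rate (36 vs 21).
D6: worse on side-effect rate (32 vs 21).
D7: worse on duration (14 vs 12).
No option dominates D8.

none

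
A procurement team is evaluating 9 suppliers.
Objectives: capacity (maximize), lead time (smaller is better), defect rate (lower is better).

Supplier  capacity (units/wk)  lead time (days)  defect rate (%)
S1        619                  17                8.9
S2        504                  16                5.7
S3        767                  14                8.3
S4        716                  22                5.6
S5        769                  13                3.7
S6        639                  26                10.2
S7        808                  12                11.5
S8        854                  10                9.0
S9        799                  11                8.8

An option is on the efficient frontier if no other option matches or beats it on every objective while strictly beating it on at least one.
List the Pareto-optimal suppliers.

S5, S8, S9

S1: dominated by S3 (capacity 767≥619, lead time 14≤17, defect rate 8.3≤8.9).
S2: dominated by S5 (capacity 769≥504, lead time 13≤16, defect rate 3.7≤5.7).
S3: dominated by S5 (capacity 769≥767, lead time 13≤14, defect rate 3.7≤8.3).
S4: dominated by S5 (capacity 769≥716, lead time 13≤22, defect rate 3.7≤5.6).
S5: not dominated (best defect rate).
S6: dominated by S3 (capacity 767≥639, lead time 14≤26, defect rate 8.3≤10.2).
S7: dominated by S8 (capacity 854≥808, lead time 10≤12, defect rate 9.0≤11.5).
S8: not dominated (best capacity).
S9: not dominated.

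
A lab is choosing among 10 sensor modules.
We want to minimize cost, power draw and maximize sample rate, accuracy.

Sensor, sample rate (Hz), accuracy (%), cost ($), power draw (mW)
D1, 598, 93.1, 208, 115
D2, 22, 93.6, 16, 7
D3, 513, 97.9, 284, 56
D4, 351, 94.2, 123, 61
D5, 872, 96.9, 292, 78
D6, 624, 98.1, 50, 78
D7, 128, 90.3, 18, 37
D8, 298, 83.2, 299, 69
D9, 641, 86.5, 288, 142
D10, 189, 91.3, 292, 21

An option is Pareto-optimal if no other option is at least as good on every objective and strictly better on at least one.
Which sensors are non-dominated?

D1: dominated by D6 (sample rate 624≥598, accuracy 98.1≥93.1, cost 50≤208, power draw 78≤115).
D2: not dominated (best cost).
D3: not dominated.
D4: not dominated.
D5: not dominated (best sample rate).
D6: not dominated (best accuracy).
D7: not dominated.
D8: dominated by D3 (sample rate 513≥298, accuracy 97.9≥83.2, cost 284≤299, power draw 56≤69).
D9: not dominated.
D10: not dominated.

D2, D3, D4, D5, D6, D7, D9, D10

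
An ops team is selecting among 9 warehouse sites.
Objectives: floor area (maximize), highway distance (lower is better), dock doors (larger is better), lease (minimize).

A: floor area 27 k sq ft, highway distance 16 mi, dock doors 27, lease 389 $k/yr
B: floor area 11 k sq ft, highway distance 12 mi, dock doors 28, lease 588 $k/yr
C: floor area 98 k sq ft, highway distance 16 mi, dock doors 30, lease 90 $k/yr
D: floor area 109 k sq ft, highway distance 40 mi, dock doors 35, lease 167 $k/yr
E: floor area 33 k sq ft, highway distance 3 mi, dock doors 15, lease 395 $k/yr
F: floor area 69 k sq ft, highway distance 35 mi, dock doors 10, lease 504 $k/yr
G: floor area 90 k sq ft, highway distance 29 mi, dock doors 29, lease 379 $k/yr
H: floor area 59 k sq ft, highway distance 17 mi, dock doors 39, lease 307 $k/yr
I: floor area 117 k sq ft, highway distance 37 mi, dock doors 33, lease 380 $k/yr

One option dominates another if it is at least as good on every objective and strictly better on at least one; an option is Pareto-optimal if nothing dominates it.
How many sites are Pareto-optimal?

6

A: dominated by C (floor area 98≥27, highway distance 16≤16, dock doors 30≥27, lease 90≤389).
B: not dominated.
C: not dominated (best lease).
D: not dominated.
E: not dominated (best highway distance).
F: dominated by C (floor area 98≥69, highway distance 16≤35, dock doors 30≥10, lease 90≤504).
G: dominated by C (floor area 98≥90, highway distance 16≤29, dock doors 30≥29, lease 90≤379).
H: not dominated (best dock doors).
I: not dominated (best floor area).
Pareto-optimal: B, C, D, E, H, I → 6.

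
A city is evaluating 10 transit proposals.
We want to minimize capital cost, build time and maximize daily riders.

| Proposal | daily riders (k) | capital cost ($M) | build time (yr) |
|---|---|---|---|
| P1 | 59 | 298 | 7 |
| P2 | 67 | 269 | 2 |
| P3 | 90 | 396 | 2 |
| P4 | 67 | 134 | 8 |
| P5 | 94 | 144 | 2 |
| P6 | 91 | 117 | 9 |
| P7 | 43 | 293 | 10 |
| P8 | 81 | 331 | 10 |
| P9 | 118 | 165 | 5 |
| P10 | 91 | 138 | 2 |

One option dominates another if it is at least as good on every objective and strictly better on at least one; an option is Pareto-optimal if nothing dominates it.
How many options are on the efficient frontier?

5

P1: dominated by P2 (daily riders 67≥59, capital cost 269≤298, build time 2≤7).
P2: dominated by P5 (daily riders 94≥67, capital cost 144≤269, build time 2≤2).
P3: dominated by P5 (daily riders 94≥90, capital cost 144≤396, build time 2≤2).
P4: not dominated.
P5: not dominated.
P6: not dominated (best capital cost).
P7: dominated by P2 (daily riders 67≥43, capital cost 269≤293, build time 2≤10).
P8: dominated by P5 (daily riders 94≥81, capital cost 144≤331, build time 2≤10).
P9: not dominated (best daily riders).
P10: not dominated.
Pareto-optimal: P4, P5, P6, P9, P10 → 5.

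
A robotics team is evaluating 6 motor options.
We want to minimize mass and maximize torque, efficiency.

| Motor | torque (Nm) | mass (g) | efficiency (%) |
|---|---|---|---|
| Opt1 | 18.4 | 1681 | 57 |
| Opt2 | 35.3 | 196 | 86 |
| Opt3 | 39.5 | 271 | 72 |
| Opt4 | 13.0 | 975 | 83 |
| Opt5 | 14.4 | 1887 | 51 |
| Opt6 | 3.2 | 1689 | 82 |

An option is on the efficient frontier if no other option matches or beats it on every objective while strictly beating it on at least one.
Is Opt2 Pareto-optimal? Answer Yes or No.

Opt1: worse on torque (18.4 vs 35.3).
Opt3: worse on mass (271 vs 196).
Opt4: worse on torque (13.0 vs 35.3).
Opt5: worse on torque (14.4 vs 35.3).
Opt6: worse on torque (3.2 vs 35.3).
No option is at least as good as Opt2 on every objective and strictly better on one.

Yes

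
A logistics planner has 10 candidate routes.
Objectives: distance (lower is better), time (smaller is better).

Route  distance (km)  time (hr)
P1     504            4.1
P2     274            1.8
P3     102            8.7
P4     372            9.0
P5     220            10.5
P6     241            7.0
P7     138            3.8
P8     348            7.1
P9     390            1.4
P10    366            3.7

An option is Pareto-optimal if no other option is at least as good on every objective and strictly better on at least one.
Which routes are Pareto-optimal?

P2, P3, P7, P9

P1: dominated by P2 (distance 274≤504, time 1.8≤4.1).
P2: not dominated.
P3: not dominated (best distance).
P4: dominated by P2 (distance 274≤372, time 1.8≤9.0).
P5: dominated by P3 (distance 102≤220, time 8.7≤10.5).
P6: dominated by P7 (distance 138≤241, time 3.8≤7.0).
P7: not dominated.
P8: dominated by P2 (distance 274≤348, time 1.8≤7.1).
P9: not dominated (best time).
P10: dominated by P2 (distance 274≤366, time 1.8≤3.7).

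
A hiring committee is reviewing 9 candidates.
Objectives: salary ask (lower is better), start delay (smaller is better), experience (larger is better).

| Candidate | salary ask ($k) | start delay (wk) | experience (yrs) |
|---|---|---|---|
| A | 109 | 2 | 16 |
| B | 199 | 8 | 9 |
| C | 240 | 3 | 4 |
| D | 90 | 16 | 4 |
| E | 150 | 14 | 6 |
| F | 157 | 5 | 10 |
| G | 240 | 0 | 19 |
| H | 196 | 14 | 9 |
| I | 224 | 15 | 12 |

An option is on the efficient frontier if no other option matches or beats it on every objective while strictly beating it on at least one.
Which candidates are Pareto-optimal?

A, D, G

A: not dominated.
B: dominated by A (salary ask 109≤199, start delay 2≤8, experience 16≥9).
C: dominated by A (salary ask 109≤240, start delay 2≤3, experience 16≥4).
D: not dominated (best salary ask).
E: dominated by A (salary ask 109≤150, start delay 2≤14, experience 16≥6).
F: dominated by A (salary ask 109≤157, start delay 2≤5, experience 16≥10).
G: not dominated (best start delay).
H: dominated by A (salary ask 109≤196, start delay 2≤14, experience 16≥9).
I: dominated by A (salary ask 109≤224, start delay 2≤15, experience 16≥12).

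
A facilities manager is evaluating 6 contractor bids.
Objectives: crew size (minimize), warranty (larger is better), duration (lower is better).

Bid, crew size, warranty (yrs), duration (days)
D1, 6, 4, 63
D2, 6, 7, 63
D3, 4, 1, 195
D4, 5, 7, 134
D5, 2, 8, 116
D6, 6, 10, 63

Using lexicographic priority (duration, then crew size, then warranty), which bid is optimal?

First minimize duration: best is 63, kept {D1, D2, D6}.
Then minimize crew size: best is 6, kept {D1, D2, D6}.
Then maximize warranty: best is 10, kept {D6}.

D6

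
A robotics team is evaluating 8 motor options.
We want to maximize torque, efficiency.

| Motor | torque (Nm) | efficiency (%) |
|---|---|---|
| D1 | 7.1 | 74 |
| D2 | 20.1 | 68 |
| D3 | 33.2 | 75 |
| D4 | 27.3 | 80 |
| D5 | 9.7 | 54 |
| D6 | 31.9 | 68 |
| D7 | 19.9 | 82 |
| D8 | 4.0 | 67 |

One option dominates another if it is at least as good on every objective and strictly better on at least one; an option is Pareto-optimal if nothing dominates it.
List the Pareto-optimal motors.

D1: dominated by D3 (torque 33.2≥7.1, efficiency 75≥74).
D2: dominated by D3 (torque 33.2≥20.1, efficiency 75≥68).
D3: not dominated (best torque).
D4: not dominated.
D5: dominated by D2 (torque 20.1≥9.7, efficiency 68≥54).
D6: dominated by D3 (torque 33.2≥31.9, efficiency 75≥68).
D7: not dominated (best efficiency).
D8: dominated by D1 (torque 7.1≥4.0, efficiency 74≥67).

D3, D4, D7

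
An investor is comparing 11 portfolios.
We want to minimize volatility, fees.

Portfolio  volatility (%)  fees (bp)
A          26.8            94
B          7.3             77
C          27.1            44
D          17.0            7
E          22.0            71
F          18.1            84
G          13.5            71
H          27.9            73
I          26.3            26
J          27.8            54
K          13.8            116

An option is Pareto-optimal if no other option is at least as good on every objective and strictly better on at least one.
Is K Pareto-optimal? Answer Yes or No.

B vs K: volatility 7.3≤13.8, fees 77≤116 — B is at least as good on every objective and strictly better on at least one, so B dominates K.

No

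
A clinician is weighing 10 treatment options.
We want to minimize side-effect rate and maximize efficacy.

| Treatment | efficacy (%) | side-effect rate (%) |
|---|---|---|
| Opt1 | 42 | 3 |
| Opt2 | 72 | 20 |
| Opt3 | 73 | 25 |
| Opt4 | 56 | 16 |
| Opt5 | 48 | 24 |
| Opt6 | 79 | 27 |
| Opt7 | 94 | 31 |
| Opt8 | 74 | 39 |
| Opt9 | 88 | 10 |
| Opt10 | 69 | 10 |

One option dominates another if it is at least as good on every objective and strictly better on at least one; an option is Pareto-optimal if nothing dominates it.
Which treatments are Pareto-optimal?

Opt1, Opt7, Opt9

Opt1: not dominated (best side-effect rate).
Opt2: dominated by Opt9 (efficacy 88≥72, side-effect rate 10≤20).
Opt3: dominated by Opt9 (efficacy 88≥73, side-effect rate 10≤25).
Opt4: dominated by Opt9 (efficacy 88≥56, side-effect rate 10≤16).
Opt5: dominated by Opt2 (efficacy 72≥48, side-effect rate 20≤24).
Opt6: dominated by Opt9 (efficacy 88≥79, side-effect rate 10≤27).
Opt7: not dominated (best efficacy).
Opt8: dominated by Opt6 (efficacy 79≥74, side-effect rate 27≤39).
Opt9: not dominated.
Opt10: dominated by Opt9 (efficacy 88≥69, side-effect rate 10≤10).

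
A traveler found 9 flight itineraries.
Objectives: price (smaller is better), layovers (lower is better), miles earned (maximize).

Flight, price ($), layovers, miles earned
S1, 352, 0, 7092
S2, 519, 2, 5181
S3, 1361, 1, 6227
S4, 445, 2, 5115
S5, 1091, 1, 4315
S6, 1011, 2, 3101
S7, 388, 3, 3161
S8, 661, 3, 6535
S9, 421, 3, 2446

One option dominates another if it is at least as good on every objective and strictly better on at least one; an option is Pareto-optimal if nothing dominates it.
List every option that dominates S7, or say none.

S1: price 352≤388, layovers 0≤3, miles earned 7092≥3161 — dominates S7.
Others (S2, S3, S4, S5, S6, S8, S9) are each worse than S7 on at least one objective.

S1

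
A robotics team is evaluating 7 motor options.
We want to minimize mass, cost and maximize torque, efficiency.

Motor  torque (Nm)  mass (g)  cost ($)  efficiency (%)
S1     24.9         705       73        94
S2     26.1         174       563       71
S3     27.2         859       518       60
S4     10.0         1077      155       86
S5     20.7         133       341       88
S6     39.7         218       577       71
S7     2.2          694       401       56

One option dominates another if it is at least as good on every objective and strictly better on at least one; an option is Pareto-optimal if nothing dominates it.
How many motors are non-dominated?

S1: not dominated (best cost).
S2: not dominated.
S3: not dominated.
S4: dominated by S1 (torque 24.9≥10.0, mass 705≤1077, cost 73≤155, efficiency 94≥86).
S5: not dominated (best mass).
S6: not dominated (best torque).
S7: dominated by S5 (torque 20.7≥2.2, mass 133≤694, cost 341≤401, efficiency 88≥56).
Pareto-optimal: S1, S2, S3, S5, S6 → 5.

5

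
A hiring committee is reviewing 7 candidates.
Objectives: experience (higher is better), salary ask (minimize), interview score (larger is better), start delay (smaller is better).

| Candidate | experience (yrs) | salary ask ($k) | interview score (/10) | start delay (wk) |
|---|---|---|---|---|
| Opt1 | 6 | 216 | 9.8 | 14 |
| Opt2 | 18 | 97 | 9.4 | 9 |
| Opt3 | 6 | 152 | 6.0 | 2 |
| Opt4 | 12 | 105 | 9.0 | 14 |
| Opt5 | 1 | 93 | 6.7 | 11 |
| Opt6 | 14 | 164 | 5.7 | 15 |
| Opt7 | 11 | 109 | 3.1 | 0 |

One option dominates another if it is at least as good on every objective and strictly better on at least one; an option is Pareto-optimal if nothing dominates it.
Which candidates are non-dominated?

Opt1, Opt2, Opt3, Opt5, Opt7

Opt1: not dominated (best interview score).
Opt2: not dominated (best experience).
Opt3: not dominated.
Opt4: dominated by Opt2 (experience 18≥12, salary ask 97≤105, interview score 9.4≥9.0, start delay 9≤14).
Opt5: not dominated (best salary ask).
Opt6: dominated by Opt2 (experience 18≥14, salary ask 97≤164, interview score 9.4≥5.7, start delay 9≤15).
Opt7: not dominated (best start delay).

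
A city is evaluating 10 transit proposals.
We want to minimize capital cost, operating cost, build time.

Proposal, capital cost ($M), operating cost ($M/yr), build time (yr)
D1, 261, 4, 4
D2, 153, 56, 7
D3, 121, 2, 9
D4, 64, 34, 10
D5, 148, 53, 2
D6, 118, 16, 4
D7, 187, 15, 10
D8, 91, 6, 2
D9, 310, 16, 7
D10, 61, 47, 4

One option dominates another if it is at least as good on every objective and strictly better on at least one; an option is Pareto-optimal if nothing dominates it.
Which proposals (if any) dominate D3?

D1: worse on capital cost (261 vs 121).
D2: worse on capital cost (153 vs 121).
D4: worse on operating cost (34 vs 2).
D5: worse on capital cost (148 vs 121).
D6: worse on operating cost (16 vs 2).
D7: worse on capital cost (187 vs 121).
D8: worse on operating cost (6 vs 2).
D9: worse on capital cost (310 vs 121).
D10: worse on operating cost (47 vs 2).
No option dominates D3.

none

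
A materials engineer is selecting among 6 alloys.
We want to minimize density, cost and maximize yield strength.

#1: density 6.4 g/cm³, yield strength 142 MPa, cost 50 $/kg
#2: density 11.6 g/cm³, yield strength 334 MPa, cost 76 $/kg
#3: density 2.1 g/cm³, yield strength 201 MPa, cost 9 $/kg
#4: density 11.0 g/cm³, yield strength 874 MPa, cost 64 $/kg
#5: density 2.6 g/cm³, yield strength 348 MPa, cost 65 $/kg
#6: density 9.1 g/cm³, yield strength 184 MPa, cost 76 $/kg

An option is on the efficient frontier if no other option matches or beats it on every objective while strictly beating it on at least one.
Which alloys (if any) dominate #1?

#3

#3: density 2.1≤6.4, yield strength 201≥142, cost 9≤50 — dominates #1.
Others (#2, #4, #5, #6) are each worse than #1 on at least one objective.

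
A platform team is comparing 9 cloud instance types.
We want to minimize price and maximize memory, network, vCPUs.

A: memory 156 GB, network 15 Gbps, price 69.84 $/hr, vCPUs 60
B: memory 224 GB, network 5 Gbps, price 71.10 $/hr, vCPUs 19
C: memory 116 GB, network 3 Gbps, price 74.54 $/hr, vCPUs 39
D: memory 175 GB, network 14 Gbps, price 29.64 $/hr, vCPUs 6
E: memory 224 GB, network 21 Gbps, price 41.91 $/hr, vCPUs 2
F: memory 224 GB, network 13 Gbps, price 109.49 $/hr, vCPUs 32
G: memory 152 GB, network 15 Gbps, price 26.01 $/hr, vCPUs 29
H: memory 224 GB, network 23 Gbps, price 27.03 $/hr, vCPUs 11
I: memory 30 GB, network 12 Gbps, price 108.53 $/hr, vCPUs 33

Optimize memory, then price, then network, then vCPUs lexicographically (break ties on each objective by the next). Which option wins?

H

First maximize memory: best is 224, kept {B, E, F, H}.
Then minimize price: best is 27.03, kept {H}.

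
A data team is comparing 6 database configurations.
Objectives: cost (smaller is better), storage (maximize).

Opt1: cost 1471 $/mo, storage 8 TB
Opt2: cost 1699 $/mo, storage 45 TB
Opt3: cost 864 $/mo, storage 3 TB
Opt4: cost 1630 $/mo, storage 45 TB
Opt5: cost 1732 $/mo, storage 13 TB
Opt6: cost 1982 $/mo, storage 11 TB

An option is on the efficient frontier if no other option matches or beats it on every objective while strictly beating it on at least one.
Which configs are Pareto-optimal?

Opt1: not dominated.
Opt2: dominated by Opt4 (cost 1630≤1699, storage 45≥45).
Opt3: not dominated (best cost).
Opt4: not dominated.
Opt5: dominated by Opt2 (cost 1699≤1732, storage 45≥13).
Opt6: dominated by Opt2 (cost 1699≤1982, storage 45≥11).

Opt1, Opt3, Opt4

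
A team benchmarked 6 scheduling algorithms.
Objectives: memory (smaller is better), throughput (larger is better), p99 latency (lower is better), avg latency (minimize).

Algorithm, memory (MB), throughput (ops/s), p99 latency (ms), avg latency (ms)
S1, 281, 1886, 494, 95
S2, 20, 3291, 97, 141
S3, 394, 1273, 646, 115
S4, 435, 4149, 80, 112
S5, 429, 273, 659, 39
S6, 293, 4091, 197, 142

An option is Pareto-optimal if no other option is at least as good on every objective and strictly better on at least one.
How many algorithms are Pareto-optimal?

S1: not dominated.
S2: not dominated (best memory).
S3: dominated by S1 (memory 281≤394, throughput 1886≥1273, p99 latency 494≤646, avg latency 95≤115).
S4: not dominated (best throughput).
S5: not dominated (best avg latency).
S6: not dominated.
Pareto-optimal: S1, S2, S4, S5, S6 → 5.

5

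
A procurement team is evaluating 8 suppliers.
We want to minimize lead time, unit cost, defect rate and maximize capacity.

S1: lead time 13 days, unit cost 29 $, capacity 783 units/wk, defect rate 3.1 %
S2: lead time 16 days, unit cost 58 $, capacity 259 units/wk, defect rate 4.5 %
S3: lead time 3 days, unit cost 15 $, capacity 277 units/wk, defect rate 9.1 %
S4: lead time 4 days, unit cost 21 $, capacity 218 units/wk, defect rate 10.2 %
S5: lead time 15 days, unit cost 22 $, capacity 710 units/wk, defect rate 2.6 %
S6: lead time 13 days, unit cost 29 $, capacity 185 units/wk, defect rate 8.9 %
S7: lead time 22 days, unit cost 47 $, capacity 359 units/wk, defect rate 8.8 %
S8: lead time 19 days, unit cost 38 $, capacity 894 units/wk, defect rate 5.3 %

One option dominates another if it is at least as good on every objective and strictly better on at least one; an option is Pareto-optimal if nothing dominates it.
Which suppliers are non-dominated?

S1: not dominated.
S2: dominated by S1 (lead time 13≤16, unit cost 29≤58, capacity 783≥259, defect rate 3.1≤4.5).
S3: not dominated (best lead time).
S4: dominated by S3 (lead time 3≤4, unit cost 15≤21, capacity 277≥218, defect rate 9.1≤10.2).
S5: not dominated (best defect rate).
S6: dominated by S1 (lead time 13≤13, unit cost 29≤29, capacity 783≥185, defect rate 3.1≤8.9).
S7: dominated by S1 (lead time 13≤22, unit cost 29≤47, capacity 783≥359, defect rate 3.1≤8.8).
S8: not dominated (best capacity).

S1, S3, S5, S8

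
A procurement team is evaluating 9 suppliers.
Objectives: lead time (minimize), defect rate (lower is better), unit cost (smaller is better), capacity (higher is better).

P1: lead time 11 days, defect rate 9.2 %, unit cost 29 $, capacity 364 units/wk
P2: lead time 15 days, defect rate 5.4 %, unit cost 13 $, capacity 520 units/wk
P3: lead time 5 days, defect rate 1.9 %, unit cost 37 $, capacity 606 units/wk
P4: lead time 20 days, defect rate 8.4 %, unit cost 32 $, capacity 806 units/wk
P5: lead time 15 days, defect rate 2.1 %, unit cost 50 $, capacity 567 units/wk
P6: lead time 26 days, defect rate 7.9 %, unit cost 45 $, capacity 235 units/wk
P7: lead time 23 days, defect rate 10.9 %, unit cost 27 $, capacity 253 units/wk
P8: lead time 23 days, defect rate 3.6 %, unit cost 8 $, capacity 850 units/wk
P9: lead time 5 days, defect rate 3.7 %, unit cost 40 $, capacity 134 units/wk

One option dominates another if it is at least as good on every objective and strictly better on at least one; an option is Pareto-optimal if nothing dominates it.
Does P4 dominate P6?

No

P4 vs P6: P4 is worse on defect rate (8.4 vs 7.9), so it does not dominate P6.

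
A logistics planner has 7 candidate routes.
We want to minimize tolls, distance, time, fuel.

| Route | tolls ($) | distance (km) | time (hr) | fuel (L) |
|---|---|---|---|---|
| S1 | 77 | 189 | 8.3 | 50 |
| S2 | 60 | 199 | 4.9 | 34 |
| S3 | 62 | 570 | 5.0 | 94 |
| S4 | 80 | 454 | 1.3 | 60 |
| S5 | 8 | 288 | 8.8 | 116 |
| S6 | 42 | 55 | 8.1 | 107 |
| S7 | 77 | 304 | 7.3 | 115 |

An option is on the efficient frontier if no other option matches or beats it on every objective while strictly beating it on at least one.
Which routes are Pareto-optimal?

S1: not dominated.
S2: not dominated (best fuel).
S3: dominated by S2 (tolls 60≤62, distance 199≤570, time 4.9≤5.0, fuel 34≤94).
S4: not dominated (best time).
S5: not dominated (best tolls).
S6: not dominated (best distance).
S7: dominated by S2 (tolls 60≤77, distance 199≤304, time 4.9≤7.3, fuel 34≤115).

S1, S2, S4, S5, S6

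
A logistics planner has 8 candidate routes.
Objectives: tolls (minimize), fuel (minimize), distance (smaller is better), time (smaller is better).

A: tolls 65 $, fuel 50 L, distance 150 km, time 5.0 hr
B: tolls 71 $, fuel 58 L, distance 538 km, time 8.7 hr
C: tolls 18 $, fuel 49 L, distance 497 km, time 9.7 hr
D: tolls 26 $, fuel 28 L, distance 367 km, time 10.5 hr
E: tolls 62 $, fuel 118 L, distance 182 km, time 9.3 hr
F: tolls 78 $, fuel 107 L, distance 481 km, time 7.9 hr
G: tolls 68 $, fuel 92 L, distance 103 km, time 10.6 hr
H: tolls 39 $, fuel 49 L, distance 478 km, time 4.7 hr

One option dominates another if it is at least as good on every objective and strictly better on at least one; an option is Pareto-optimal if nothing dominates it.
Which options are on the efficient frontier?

A: not dominated.
B: dominated by A (tolls 65≤71, fuel 50≤58, distance 150≤538, time 5.0≤8.7).
C: not dominated (best tolls).
D: not dominated (best fuel).
E: not dominated.
F: dominated by A (tolls 65≤78, fuel 50≤107, distance 150≤481, time 5.0≤7.9).
G: not dominated (best distance).
H: not dominated (best time).

A, C, D, E, G, H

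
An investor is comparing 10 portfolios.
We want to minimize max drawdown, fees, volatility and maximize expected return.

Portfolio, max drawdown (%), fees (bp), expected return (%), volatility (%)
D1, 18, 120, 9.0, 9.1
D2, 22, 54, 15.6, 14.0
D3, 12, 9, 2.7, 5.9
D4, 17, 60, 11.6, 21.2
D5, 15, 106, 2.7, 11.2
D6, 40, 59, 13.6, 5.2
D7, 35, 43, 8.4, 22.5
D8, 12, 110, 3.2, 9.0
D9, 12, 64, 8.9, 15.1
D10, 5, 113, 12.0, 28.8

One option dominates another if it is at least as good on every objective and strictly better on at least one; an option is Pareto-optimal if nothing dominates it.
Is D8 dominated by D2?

D2 vs D8: D2 is worse on max drawdown (22 vs 12), so it does not dominate D8.

No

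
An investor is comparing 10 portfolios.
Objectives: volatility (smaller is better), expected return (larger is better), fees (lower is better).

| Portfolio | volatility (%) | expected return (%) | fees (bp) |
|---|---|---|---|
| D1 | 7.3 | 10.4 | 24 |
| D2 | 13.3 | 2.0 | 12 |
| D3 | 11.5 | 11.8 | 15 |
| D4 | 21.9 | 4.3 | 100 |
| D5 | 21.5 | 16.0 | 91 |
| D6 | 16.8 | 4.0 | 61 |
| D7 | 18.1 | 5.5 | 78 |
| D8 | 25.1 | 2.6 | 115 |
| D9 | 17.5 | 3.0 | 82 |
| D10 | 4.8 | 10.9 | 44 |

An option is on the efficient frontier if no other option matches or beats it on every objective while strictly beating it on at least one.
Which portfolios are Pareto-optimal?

D1: not dominated.
D2: not dominated (best fees).
D3: not dominated.
D4: dominated by D1 (volatility 7.3≤21.9, expected return 10.4≥4.3, fees 24≤100).
D5: not dominated (best expected return).
D6: dominated by D1 (volatility 7.3≤16.8, expected return 10.4≥4.0, fees 24≤61).
D7: dominated by D1 (volatility 7.3≤18.1, expected return 10.4≥5.5, fees 24≤78).
D8: dominated by D1 (volatility 7.3≤25.1, expected return 10.4≥2.6, fees 24≤115).
D9: dominated by D1 (volatility 7.3≤17.5, expected return 10.4≥3.0, fees 24≤82).
D10: not dominated (best volatility).

D1, D2, D3, D5, D10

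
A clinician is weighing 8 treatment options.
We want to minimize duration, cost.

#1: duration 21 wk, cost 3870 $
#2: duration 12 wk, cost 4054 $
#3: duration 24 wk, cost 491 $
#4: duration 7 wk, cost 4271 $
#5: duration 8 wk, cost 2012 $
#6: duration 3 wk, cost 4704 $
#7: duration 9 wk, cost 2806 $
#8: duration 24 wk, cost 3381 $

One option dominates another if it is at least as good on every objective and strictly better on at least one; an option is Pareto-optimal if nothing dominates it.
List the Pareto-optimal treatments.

#3, #4, #5, #6

#1: dominated by #5 (duration 8≤21, cost 2012≤3870).
#2: dominated by #5 (duration 8≤12, cost 2012≤4054).
#3: not dominated (best cost).
#4: not dominated.
#5: not dominated.
#6: not dominated (best duration).
#7: dominated by #5 (duration 8≤9, cost 2012≤2806).
#8: dominated by #3 (duration 24≤24, cost 491≤3381).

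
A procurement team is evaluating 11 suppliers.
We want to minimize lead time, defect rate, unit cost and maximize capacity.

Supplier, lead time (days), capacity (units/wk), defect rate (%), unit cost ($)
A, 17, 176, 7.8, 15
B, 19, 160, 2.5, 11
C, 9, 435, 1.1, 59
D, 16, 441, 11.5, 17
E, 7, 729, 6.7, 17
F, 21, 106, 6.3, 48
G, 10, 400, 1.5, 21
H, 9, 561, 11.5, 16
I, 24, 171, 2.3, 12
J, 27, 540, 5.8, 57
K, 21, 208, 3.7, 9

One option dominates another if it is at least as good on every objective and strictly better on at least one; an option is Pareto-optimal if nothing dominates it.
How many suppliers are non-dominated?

9

A: not dominated.
B: not dominated.
C: not dominated (best defect rate).
D: dominated by E (lead time 7≤16, capacity 729≥441, defect rate 6.7≤11.5, unit cost 17≤17).
E: not dominated (best lead time).
F: dominated by B (lead time 19≤21, capacity 160≥106, defect rate 2.5≤6.3, unit cost 11≤48).
G: not dominated.
H: not dominated.
I: not dominated.
J: not dominated.
K: not dominated (best unit cost).
Pareto-optimal: A, B, C, E, G, H, I, J, K → 9.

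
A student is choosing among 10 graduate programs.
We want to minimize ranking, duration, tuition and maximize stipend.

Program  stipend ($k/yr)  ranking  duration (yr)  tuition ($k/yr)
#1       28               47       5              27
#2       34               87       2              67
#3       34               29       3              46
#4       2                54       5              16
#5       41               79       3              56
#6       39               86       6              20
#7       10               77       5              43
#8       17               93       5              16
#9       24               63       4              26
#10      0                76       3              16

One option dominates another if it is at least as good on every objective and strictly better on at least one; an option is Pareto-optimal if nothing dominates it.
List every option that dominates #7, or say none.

#1, #9

#1: stipend 28≥10, ranking 47≤77, duration 5≤5, tuition 27≤43 — dominates #7.
#9: stipend 24≥10, ranking 63≤77, duration 4≤5, tuition 26≤43 — dominates #7.
Others (#2, #3, #4, #5, #6, #8, #10) are each worse than #7 on at least one objective.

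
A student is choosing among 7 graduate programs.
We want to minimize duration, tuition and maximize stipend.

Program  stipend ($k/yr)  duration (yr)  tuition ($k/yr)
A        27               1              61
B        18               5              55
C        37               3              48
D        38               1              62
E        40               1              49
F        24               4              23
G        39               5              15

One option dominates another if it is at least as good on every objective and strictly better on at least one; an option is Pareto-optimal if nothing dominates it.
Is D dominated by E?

Yes

E vs D: stipend 40≥38, duration 1≤1, tuition 49≤62 — E is at least as good on every objective with at least one strict improvement.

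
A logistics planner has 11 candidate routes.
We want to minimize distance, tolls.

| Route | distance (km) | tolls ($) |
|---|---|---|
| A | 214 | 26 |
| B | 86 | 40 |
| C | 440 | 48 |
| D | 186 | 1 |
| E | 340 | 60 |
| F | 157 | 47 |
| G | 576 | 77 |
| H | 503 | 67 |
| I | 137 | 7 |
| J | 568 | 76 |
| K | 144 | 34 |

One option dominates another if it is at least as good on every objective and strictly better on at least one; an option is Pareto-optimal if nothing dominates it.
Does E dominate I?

E vs I: E is worse on distance (340 vs 137), so it does not dominate I.

No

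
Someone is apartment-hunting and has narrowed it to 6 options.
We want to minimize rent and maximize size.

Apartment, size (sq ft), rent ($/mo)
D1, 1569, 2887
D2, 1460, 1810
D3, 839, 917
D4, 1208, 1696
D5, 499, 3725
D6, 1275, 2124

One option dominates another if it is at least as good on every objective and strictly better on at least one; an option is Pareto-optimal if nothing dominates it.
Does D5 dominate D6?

No

D5 vs D6: D5 is worse on size (499 vs 1275), so it does not dominate D6.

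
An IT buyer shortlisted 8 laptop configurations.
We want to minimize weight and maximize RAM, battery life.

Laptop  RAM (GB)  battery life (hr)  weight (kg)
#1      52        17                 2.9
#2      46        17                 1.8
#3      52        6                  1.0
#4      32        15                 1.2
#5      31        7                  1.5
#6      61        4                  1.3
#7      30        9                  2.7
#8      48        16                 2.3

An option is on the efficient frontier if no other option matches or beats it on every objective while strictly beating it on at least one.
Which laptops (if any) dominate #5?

#4

#4: RAM 32≥31, battery life 15≥7, weight 1.2≤1.5 — dominates #5.
Others (#1, #2, #3, #6, #7, #8) are each worse than #5 on at least one objective.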